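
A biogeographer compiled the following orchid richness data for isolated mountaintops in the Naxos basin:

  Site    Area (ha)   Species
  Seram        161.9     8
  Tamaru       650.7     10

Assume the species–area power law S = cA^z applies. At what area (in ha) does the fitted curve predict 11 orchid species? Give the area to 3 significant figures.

1180 ha

z = ln(10/8) / ln(650.7/161.9) = 0.2231 / 1.3911 = 0.1604
c = 8 / 161.9^0.1604 = 8 / 2.261 = 3.538
A = (11/3.538)^(1/0.1604) ⇒ ln A = ln(3.11)/0.1604 = 7.0722
A = e^7.0722 ≈ 1179 ha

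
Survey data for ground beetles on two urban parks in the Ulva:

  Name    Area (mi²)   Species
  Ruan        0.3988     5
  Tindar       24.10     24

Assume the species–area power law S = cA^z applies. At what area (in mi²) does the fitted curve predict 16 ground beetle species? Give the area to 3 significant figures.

8.35 mi²

z = ln(24/5) / ln(24.1/0.3988) = 1.5686 / 4.1015 = 0.3824
c = 5 / 0.3988^0.3824 = 5 / 0.7036 = 7.107
A = (16/7.107)^(1/0.3824) ⇒ ln A = ln(2.251)/0.3824 = 2.1220
A = e^2.1220 ≈ 8.348 mi²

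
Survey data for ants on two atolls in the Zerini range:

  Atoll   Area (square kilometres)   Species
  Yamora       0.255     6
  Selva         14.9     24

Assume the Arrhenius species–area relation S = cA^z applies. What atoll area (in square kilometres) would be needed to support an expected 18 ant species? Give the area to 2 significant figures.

z = ln(24/6) / ln(14.9/0.255) = 1.3863 / 4.0679 = 0.3408
c = 6 / 0.255^0.3408 = 6 / 0.6277 = 9.559
A = (18/9.559)^(1/0.3408) ⇒ ln A = ln(1.883)/0.3408 = 1.8572
A = e^1.8572 ≈ 6.406 square kilometres

6.4 square kilometres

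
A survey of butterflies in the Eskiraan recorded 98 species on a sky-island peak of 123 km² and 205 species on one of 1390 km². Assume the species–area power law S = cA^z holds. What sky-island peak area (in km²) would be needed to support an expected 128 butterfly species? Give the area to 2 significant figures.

300 km²

z = ln(205/98) / ln(1390/123) = 0.7380 / 2.4249 = 0.3044
c = 98 / 123^0.3044 = 98 / 4.326 = 22.65
A = (128/22.65)^(1/0.3044) ⇒ ln A = ln(5.65)/0.3044 = 5.6896
A = e^5.6896 ≈ 295.8 km²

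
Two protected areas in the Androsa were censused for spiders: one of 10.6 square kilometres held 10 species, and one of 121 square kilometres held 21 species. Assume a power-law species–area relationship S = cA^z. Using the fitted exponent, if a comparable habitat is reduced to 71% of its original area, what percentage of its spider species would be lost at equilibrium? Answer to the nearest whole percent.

z = ln(21/10) / ln(121/10.6) = 0.7419 / 2.4349 = 0.3047
S_new/S_old = (A_new/A_old)^z = 0.71^0.3047 = exp(0.3047 × -0.3425) = 0.9009
Fraction lost = 1 − 0.9009 = 0.0991

10%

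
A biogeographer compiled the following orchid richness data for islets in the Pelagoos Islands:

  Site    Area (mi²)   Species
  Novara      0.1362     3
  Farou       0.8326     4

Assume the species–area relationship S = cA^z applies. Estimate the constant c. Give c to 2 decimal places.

z = ln(S₂/S₁) / ln(A₂/A₁) = ln(4/3) / ln(0.8326/0.1362) = 0.2877 / 1.8104 = 0.1589
c = S₁ / A₁^z = 3 / 0.1362^0.1589 = 3 / 0.7285 = 4.118

4.12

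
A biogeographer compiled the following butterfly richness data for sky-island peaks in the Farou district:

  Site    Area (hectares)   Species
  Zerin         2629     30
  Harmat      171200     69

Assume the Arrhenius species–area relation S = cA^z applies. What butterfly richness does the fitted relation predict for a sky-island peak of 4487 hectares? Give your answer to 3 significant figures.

z = ln(69/30) / ln(171200/2629) = 0.8329 / 4.1762 = 0.1994
c = 30 / 2629^0.1994 = 30 / 4.809 = 6.238
S₃ = 6.238 × 4487^0.1994 = 6.238 × 5.35 ≈ 33.38

33.4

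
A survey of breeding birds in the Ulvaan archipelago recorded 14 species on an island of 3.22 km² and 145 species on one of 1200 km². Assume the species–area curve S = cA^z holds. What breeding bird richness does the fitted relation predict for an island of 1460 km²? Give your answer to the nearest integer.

z = ln(145/14) / ln(1200/3.22) = 2.3377 / 5.9207 = 0.3948
c = 14 / 3.22^0.3948 = 14 / 1.587 = 8.823
S₃ = 8.823 × 1460^0.3948 = 8.823 × 17.76 ≈ 156.7

157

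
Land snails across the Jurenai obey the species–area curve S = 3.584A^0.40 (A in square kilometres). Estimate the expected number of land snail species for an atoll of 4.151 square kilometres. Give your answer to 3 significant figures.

6.33

S = 3.584 × 4.151^0.4 = 3.584 × 1.767 ≈ 6.333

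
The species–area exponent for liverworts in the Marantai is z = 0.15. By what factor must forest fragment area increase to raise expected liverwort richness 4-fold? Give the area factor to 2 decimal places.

10321.27

(A₂/A₁)^0.15 = 4, so A₂/A₁ = 4^(1/0.15) = 4^6.667
ln(A₂/A₁) = ln 4 / 0.15 = 1.3863 / 0.15 = 9.2420
A₂/A₁ = e^9.2420 ≈ 10321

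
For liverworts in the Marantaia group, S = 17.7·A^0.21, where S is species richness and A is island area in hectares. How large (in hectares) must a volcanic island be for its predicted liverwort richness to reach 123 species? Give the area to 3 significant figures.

123 = 17.7 × A^0.21  ⇒  A^0.21 = 123/17.7 = 6.949
ln A = ln(6.949) / 0.21 = 1.9386 / 0.21 = 9.2315
A = e^9.2315 ≈ 10214 hectares

10200 hectares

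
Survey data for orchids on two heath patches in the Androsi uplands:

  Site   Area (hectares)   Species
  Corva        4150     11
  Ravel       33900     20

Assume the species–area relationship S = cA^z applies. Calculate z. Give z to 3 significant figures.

0.285

Taking logs: ln S = ln c + z ln A, so z = (ln S₂ − ln S₁)/(ln A₂ − ln A₁).
z = ln(20/11) / ln(33900/4150) = ln(1.818) / ln(8.169) = 0.5978 / 2.1003 = 0.2846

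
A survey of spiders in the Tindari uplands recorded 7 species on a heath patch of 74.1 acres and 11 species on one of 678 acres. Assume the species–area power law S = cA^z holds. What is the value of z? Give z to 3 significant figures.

Taking logs: ln S = ln c + z ln A, so z = (ln S₂ − ln S₁)/(ln A₂ − ln A₁).
z = ln(11/7) / ln(678/74.1) = ln(1.571) / ln(9.15) = 0.4520 / 2.2137 = 0.2042

0.204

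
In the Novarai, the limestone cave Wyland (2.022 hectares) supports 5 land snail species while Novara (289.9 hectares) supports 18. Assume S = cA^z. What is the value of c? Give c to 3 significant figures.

4.17

z = ln(S₂/S₁) / ln(A₂/A₁) = ln(18/5) / ln(289.9/2.022) = 1.2809 / 4.9654 = 0.2580
c = S₁ / A₁^z = 5 / 2.022^0.2580 = 5 / 1.199 = 4.17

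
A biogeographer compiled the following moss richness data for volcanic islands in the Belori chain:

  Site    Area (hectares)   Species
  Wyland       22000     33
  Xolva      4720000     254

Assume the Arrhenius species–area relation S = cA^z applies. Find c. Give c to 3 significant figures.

0.737

z = ln(S₂/S₁) / ln(A₂/A₁) = ln(254/33) / ln(4720000/22000) = 2.0408 / 5.3685 = 0.3801
c = S₁ / A₁^z = 33 / 22000^0.3801 = 33 / 44.75 = 0.7375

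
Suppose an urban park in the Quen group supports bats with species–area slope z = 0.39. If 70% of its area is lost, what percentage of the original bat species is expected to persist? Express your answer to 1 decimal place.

S_new/S_old = (A_new/A_old)^z = 0.3^0.39
= exp(0.39 × ln 0.3) = exp(0.39 × -1.2040) = exp(-0.4695) ≈ 0.6253

62.5%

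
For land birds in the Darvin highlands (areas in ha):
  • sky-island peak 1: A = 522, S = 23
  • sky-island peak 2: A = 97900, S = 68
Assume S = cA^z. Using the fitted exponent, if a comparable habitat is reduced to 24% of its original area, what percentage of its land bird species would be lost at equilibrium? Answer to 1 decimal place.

z = ln(68/23) / ln(97900/522) = 1.0840 / 5.2340 = 0.2071
S_new/S_old = (A_new/A_old)^z = 0.24^0.2071 = exp(0.2071 × -1.4271) = 0.7441
Fraction lost = 1 − 0.7441 = 0.2559

25.6%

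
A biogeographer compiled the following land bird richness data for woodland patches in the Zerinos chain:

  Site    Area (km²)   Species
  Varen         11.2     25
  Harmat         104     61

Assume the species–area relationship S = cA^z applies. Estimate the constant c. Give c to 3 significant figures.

z = ln(S₂/S₁) / ln(A₂/A₁) = ln(61/25) / ln(104/11.2) = 0.8920 / 2.2285 = 0.4003
c = S₁ / A₁^z = 25 / 11.2^0.4003 = 25 / 2.63 = 9.505

9.51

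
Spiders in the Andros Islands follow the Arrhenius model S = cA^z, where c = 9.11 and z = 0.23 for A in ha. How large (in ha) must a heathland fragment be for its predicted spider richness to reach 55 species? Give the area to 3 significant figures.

55 = 9.11 × A^0.23  ⇒  A^0.23 = 55/9.11 = 6.037
ln A = ln(6.037) / 0.23 = 1.7980 / 0.23 = 7.8172
A = e^7.8172 ≈ 2483 ha

2480 ha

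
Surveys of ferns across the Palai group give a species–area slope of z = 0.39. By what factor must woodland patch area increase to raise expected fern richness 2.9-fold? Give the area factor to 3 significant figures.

(A₂/A₁)^0.39 = 2.9, so A₂/A₁ = 2.9^(1/0.39) = 2.9^2.564
ln(A₂/A₁) = ln 2.9 / 0.39 = 1.0647 / 0.39 = 2.7300
A₂/A₁ = e^2.7300 ≈ 15.33

15.3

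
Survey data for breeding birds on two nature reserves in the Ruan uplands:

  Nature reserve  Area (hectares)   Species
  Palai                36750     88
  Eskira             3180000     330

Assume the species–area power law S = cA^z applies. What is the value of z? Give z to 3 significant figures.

0.296

Taking logs: ln S = ln c + z ln A, so z = (ln S₂ − ln S₁)/(ln A₂ − ln A₁).
z = ln(330/88) / ln(3180000/36750) = ln(3.75) / ln(86.53) = 1.3218 / 4.4605 = 0.2963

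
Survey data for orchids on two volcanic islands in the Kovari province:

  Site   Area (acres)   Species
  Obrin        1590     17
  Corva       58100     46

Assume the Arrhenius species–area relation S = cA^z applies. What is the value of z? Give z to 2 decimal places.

Taking logs: ln S = ln c + z ln A, so z = (ln S₂ − ln S₁)/(ln A₂ − ln A₁).
z = ln(46/17) / ln(58100/1590) = ln(2.706) / ln(36.54) = 0.9954 / 3.5984 = 0.2766

0.28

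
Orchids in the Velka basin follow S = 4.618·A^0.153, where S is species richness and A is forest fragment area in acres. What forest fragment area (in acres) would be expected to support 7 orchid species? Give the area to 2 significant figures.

7 = 4.618 × A^0.153  ⇒  A^0.153 = 7/4.618 = 1.516
ln A = ln(1.516) / 0.153 = 0.4159 / 0.153 = 2.7186
A = e^2.7186 ≈ 15.16 acres

15 acres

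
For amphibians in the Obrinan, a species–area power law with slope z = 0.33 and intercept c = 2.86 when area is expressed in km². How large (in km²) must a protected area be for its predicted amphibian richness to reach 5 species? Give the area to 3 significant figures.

5 = 2.86 × A^0.33  ⇒  A^0.33 = 5/2.86 = 1.748
ln A = ln(1.748) / 0.33 = 0.5586 / 0.33 = 1.6928
A = e^1.6928 ≈ 5.435 km²

5.43 km²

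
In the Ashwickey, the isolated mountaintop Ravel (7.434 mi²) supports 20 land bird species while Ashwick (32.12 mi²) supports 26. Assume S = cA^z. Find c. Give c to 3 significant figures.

z = ln(S₂/S₁) / ln(A₂/A₁) = ln(26/20) / ln(32.12/7.434) = 0.2624 / 1.4634 = 0.1793
c = S₁ / A₁^z = 20 / 7.434^0.1793 = 20 / 1.433 = 13.96

14.0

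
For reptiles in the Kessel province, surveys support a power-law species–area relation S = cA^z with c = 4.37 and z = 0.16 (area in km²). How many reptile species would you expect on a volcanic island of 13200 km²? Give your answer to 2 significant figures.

S = 4.37 × 13200^0.16
ln S = ln 4.37 + 0.16 × ln 13200 = 1.4748 + 0.16 × 9.4880 = 2.9928
S = e^2.9928 ≈ 19.94

20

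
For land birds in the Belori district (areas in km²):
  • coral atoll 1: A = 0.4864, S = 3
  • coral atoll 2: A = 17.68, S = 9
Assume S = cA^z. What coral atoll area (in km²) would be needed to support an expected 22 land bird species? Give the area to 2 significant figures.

330 km²

z = ln(9/3) / ln(17.68/0.4864) = 1.0986 / 3.5932 = 0.3058
c = 3 / 0.4864^0.3058 = 3 / 0.8022 = 3.74
A = (22/3.74)^(1/0.3058) ⇒ ln A = ln(5.883)/0.3058 = 5.7958
A = e^5.7958 ≈ 328.9 km²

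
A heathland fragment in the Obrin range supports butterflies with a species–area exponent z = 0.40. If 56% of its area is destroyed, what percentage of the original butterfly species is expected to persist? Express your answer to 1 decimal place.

S_new/S_old = (A_new/A_old)^z = 0.44^0.4
= exp(0.4 × ln 0.44) = exp(0.4 × -0.8210) = exp(-0.3284) ≈ 0.7201

72.0%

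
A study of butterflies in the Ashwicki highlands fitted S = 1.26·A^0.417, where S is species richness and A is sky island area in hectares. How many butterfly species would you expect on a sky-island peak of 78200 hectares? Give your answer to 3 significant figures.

138

S = 1.26 × 78200^0.417
ln S = ln 1.26 + 0.417 × ln 78200 = 0.2311 + 0.417 × 11.2670 = 4.9295
S = e^4.9295 ≈ 138.3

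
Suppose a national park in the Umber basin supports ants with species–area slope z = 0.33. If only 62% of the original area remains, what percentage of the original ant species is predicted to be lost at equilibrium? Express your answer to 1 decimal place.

14.6%

S_new/S_old = (A_new/A_old)^z = 0.62^0.33
= exp(0.33 × ln 0.62) = exp(0.33 × -0.4780) = exp(-0.1578) ≈ 0.8541
Fraction lost = 1 − 0.8541 = 0.1459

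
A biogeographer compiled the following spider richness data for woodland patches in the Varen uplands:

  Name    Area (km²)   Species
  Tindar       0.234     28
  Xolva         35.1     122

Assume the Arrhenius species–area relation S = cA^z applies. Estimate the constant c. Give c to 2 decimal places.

z = ln(S₂/S₁) / ln(A₂/A₁) = ln(122/28) / ln(35.1/0.234) = 1.4718 / 5.0106 = 0.2937
c = S₁ / A₁^z = 28 / 0.234^0.2937 = 28 / 0.6527 = 42.9

42.90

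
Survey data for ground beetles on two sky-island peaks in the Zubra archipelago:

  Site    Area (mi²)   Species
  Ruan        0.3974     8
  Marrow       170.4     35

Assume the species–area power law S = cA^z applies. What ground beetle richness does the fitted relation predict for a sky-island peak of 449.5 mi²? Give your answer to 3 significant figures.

44.3

z = ln(35/8) / ln(170.4/0.3974) = 1.4759 / 6.0610 = 0.2435
c = 8 / 0.3974^0.2435 = 8 / 0.7987 = 10.02
S₃ = 10.02 × 449.5^0.2435 = 10.02 × 4.426 ≈ 44.33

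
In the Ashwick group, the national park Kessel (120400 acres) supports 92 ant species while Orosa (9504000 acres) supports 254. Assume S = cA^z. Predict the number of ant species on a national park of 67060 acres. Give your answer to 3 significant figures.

80.3

z = ln(254/92) / ln(9504000/120400) = 1.0155 / 4.3686 = 0.2325
c = 92 / 120400^0.2325 = 92 / 15.17 = 6.064
S₃ = 6.064 × 67060^0.2325 = 6.064 × 13.24 ≈ 80.3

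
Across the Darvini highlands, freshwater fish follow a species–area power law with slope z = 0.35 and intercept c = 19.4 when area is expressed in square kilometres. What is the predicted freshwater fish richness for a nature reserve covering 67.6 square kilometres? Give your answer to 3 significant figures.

S = 19.4 × 67.6^0.35
ln S = ln 19.4 + 0.35 × ln 67.6 = 2.9653 + 0.35 × 4.2136 = 4.4400
S = e^4.4400 ≈ 84.78

84.8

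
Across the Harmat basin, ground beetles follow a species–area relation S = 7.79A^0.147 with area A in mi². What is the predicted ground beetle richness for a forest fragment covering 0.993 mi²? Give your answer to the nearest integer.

S = 7.79 × 0.993^0.147
ln S = ln 7.79 + 0.147 × ln 0.993 = 2.0528 + 0.147 × -0.0070 = 2.0518
S = e^2.0518 ≈ 7.782

8 species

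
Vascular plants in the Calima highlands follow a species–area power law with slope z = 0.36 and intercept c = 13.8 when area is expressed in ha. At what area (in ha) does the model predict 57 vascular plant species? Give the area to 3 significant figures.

57 = 13.8 × A^0.36  ⇒  A^0.36 = 57/13.8 = 4.13
ln A = ln(4.13) / 0.36 = 1.4184 / 0.36 = 3.9400
A = e^3.9400 ≈ 51.42 ha

51.4 ha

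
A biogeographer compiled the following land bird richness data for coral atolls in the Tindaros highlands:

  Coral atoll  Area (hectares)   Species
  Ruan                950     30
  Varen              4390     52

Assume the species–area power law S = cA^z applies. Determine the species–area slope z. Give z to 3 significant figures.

Taking logs: ln S = ln c + z ln A, so z = (ln S₂ − ln S₁)/(ln A₂ − ln A₁).
z = ln(52/30) / ln(4390/950) = ln(1.733) / ln(4.621) = 0.5500 / 1.5306 = 0.3594

0.359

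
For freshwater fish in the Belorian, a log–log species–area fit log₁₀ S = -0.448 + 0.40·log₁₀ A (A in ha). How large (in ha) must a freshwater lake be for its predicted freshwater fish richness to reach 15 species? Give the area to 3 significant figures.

11500 ha

15 = 0.3565 × A^0.4  ⇒  A^0.4 = 15/0.3565 = 42.08
ln A = ln(42.08) / 0.4 = 3.7396 / 0.4 = 9.3490
A = e^9.3490 ≈ 11488 ha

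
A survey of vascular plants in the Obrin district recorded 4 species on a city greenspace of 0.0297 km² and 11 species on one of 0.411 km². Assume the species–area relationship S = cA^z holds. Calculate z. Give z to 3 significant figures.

Taking logs: ln S = ln c + z ln A, so z = (ln S₂ − ln S₁)/(ln A₂ − ln A₁).
z = ln(11/4) / ln(0.411/0.0297) = ln(2.75) / ln(13.84) = 1.0116 / 2.6274 = 0.3850

0.385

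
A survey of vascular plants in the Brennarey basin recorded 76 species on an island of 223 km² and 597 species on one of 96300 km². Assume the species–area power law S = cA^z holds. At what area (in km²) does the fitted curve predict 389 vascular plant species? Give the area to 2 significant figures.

27000 km²

z = ln(597/76) / ln(96300/223) = 2.0612 / 6.0681 = 0.3397
c = 76 / 223^0.3397 = 76 / 6.276 = 12.11
A = (389/12.11)^(1/0.3397) ⇒ ln A = ln(32.12)/0.3397 = 10.2142
A = e^10.2142 ≈ 27288 km²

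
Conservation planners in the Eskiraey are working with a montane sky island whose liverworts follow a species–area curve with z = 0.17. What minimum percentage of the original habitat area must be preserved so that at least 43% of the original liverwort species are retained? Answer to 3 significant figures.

Need (A_new/A_old)^0.17 = 0.43, so A_new/A_old = 0.43^(1/0.17) = 0.43^5.882
ln(A_new/A_old) = ln 0.43 / 0.17 = -0.8440 / 0.17 = -4.9645
A_new/A_old = e^-4.9645 ≈ 0.006981

0.698%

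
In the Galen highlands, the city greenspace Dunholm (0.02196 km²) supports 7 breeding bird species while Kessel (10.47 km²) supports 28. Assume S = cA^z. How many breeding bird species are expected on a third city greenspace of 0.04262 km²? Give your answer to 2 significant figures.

z = ln(28/7) / ln(10.47/0.02196) = 1.3863 / 6.1670 = 0.2248
c = 7 / 0.02196^0.2248 = 7 / 0.4239 = 16.52
S₃ = 16.52 × 0.04262^0.2248 = 16.52 × 0.492 ≈ 8.125

8.1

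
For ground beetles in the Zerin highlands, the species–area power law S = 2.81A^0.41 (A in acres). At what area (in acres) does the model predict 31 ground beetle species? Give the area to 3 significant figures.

349 acres

31 = 2.81 × A^0.41  ⇒  A^0.41 = 31/2.81 = 11.03
ln A = ln(11.03) / 0.41 = 2.4008 / 0.41 = 5.8556
A = e^5.8556 ≈ 349.2 acres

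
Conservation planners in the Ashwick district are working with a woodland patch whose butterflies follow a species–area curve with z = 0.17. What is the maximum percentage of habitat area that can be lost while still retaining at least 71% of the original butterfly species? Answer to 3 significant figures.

Need (A_new/A_old)^0.17 = 0.71, so A_new/A_old = 0.71^(1/0.17) = 0.71^5.882
ln(A_new/A_old) = ln 0.71 / 0.17 = -0.3425 / 0.17 = -2.0146
A_new/A_old = e^-2.0146 ≈ 0.1334
Fraction that can be lost = 1 − 0.1334 = 0.8666

86.7%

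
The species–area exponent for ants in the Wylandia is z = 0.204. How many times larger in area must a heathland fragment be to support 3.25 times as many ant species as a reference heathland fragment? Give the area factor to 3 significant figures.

(A₂/A₁)^0.204 = 3.25, so A₂/A₁ = 3.25^(1/0.204) = 3.25^4.902
ln(A₂/A₁) = ln 3.25 / 0.204 = 1.1787 / 0.204 = 5.7777
A₂/A₁ = e^5.7777 ≈ 323

323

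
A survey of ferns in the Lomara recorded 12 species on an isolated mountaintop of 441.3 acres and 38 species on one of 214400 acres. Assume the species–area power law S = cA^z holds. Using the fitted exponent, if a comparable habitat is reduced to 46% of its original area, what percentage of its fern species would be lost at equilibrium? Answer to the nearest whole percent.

z = ln(38/12) / ln(214400/441.3) = 1.1527 / 6.1859 = 0.1863
S_new/S_old = (A_new/A_old)^z = 0.46^0.1863 = exp(0.1863 × -0.7765) = 0.8653
Fraction lost = 1 − 0.8653 = 0.1347

13%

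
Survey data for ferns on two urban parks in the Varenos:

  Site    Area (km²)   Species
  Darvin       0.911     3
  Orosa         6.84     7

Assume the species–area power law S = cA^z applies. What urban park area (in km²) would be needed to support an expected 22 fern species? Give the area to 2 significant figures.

z = ln(7/3) / ln(6.84/0.911) = 0.8473 / 2.0160 = 0.4203
c = 3 / 0.911^0.4203 = 3 / 0.9616 = 3.12
A = (22/3.12)^(1/0.4203) ⇒ ln A = ln(7.052)/0.4203 = 4.6474
A = e^4.6474 ≈ 104.3 km²

100 km²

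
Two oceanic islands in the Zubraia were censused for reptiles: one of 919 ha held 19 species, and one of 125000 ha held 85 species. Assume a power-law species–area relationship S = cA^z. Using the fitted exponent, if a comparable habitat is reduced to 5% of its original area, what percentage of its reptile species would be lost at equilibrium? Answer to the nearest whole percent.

60%

z = ln(85/19) / ln(125000/919) = 1.4982 / 4.9128 = 0.3050
S_new/S_old = (A_new/A_old)^z = 0.05^0.3050 = exp(0.3050 × -2.9957) = 0.4011
Fraction lost = 1 − 0.4011 = 0.5989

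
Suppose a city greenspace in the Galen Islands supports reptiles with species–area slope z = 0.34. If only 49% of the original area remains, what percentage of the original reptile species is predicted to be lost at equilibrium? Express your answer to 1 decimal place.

21.5%

S_new/S_old = (A_new/A_old)^z = 0.49^0.34
= exp(0.34 × ln 0.49) = exp(0.34 × -0.7133) = exp(-0.2425) ≈ 0.7846
Fraction lost = 1 − 0.7846 = 0.2154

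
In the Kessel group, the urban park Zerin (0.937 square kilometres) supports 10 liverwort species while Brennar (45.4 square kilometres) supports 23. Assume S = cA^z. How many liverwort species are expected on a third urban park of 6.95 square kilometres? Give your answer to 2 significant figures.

z = ln(23/10) / ln(45.4/0.937) = 0.8329 / 3.8806 = 0.2146
c = 10 / 0.937^0.2146 = 10 / 0.9861 = 10.14
S₃ = 10.14 × 6.95^0.2146 = 10.14 × 1.516 ≈ 15.37

15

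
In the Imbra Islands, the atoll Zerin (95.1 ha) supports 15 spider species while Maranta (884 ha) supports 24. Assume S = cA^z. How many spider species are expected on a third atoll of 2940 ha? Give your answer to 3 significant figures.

30.9

z = ln(24/15) / ln(884/95.1) = 0.4700 / 2.2295 = 0.2108
c = 15 / 95.1^0.2108 = 15 / 2.612 = 5.742
S₃ = 5.742 × 2940^0.2108 = 5.742 × 5.385 ≈ 30.92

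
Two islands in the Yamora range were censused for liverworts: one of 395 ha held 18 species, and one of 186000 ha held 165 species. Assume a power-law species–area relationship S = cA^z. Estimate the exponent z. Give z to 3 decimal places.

Taking logs: ln S = ln c + z ln A, so z = (ln S₂ − ln S₁)/(ln A₂ − ln A₁).
z = ln(165/18) / ln(186000/395) = ln(9.167) / ln(470.9) = 2.2156 / 6.1546 = 0.3600

0.360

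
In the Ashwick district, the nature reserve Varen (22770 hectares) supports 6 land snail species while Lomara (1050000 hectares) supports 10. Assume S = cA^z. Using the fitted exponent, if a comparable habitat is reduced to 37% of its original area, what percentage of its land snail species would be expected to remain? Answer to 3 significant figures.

z = ln(10/6) / ln(1050000/22770) = 0.5108 / 3.8311 = 0.1333
S_new/S_old = (A_new/A_old)^z = 0.37^0.1333 = exp(0.1333 × -0.9943) = 0.8758

87.6%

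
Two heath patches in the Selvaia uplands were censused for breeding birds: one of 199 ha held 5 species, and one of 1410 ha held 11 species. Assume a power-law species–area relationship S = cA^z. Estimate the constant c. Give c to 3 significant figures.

z = ln(S₂/S₁) / ln(A₂/A₁) = ln(11/5) / ln(1410/199) = 0.7885 / 1.9580 = 0.4027
c = S₁ / A₁^z = 5 / 199^0.4027 = 5 / 8.427 = 0.5933

0.593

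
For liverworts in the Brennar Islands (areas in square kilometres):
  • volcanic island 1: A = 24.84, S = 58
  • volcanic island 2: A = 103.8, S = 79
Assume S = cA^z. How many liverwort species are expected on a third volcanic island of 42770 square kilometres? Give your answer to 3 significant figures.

z = ln(79/58) / ln(103.8/24.84) = 0.3090 / 1.4300 = 0.2161
c = 58 / 24.84^0.2161 = 58 / 2.002 = 28.97
S₃ = 28.97 × 42770^0.2161 = 28.97 × 10.02 ≈ 290.2

290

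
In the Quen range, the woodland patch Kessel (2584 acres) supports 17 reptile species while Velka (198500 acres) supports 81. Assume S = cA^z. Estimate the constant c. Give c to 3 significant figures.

z = ln(S₂/S₁) / ln(A₂/A₁) = ln(81/17) / ln(198500/2584) = 1.5612 / 4.3415 = 0.3596
c = S₁ / A₁^z = 17 / 2584^0.3596 = 17 / 16.87 = 1.008

1.01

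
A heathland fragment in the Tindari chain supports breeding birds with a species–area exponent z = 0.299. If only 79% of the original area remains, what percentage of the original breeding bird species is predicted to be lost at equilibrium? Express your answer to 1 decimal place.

S_new/S_old = (A_new/A_old)^z = 0.79^0.299
= exp(0.299 × ln 0.79) = exp(0.299 × -0.2357) = exp(-0.0705) ≈ 0.9319
Fraction lost = 1 − 0.9319 = 0.06805

6.8%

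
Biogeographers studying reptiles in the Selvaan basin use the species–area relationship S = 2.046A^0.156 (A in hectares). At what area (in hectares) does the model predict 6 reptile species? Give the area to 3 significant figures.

989 hectares

6 = 2.046 × A^0.156  ⇒  A^0.156 = 6/2.046 = 2.933
ln A = ln(2.933) / 0.156 = 1.0759 / 0.156 = 6.8966
A = e^6.8966 ≈ 988.9 hectares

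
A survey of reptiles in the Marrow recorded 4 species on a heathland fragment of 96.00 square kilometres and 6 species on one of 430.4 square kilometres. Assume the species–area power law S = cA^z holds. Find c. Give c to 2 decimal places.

z = ln(S₂/S₁) / ln(A₂/A₁) = ln(6/4) / ln(430.4/96) = 0.4055 / 1.5004 = 0.2702
c = S₁ / A₁^z = 4 / 96^0.2702 = 4 / 3.433 = 1.165

1.17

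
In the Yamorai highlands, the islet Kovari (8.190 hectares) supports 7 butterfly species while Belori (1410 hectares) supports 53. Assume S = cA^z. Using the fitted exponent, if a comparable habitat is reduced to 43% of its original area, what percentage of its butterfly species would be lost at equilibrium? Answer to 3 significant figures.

28.2%

z = ln(53/7) / ln(1410/8.19) = 2.0244 / 5.1484 = 0.3932
S_new/S_old = (A_new/A_old)^z = 0.43^0.3932 = exp(0.3932 × -0.8440) = 0.7176
Fraction lost = 1 − 0.7176 = 0.2824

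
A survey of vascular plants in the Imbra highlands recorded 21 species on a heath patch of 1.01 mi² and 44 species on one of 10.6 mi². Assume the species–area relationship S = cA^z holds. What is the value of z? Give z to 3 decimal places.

Taking logs: ln S = ln c + z ln A, so z = (ln S₂ − ln S₁)/(ln A₂ − ln A₁).
z = ln(44/21) / ln(10.6/1.01) = ln(2.095) / ln(10.5) = 0.7397 / 2.3509 = 0.3146

0.315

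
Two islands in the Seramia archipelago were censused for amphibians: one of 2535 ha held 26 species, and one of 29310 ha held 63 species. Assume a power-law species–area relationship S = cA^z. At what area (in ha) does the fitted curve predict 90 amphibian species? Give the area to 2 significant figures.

z = ln(63/26) / ln(29310/2535) = 0.8850 / 2.4477 = 0.3616
c = 26 / 2535^0.3616 = 26 / 17.01 = 1.528
A = (90/1.528)^(1/0.3616) ⇒ ln A = ln(58.89)/0.3616 = 11.2721
A = e^11.2721 ≈ 78601 ha

79000 ha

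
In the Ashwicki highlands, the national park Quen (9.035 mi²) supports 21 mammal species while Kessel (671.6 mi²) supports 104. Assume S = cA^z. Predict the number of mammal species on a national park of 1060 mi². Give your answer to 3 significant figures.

z = ln(104/21) / ln(671.6/9.035) = 1.5999 / 4.3086 = 0.3713
c = 21 / 9.035^0.3713 = 21 / 2.264 = 9.274
S₃ = 9.274 × 1060^0.3713 = 9.274 × 13.29 ≈ 123.2

123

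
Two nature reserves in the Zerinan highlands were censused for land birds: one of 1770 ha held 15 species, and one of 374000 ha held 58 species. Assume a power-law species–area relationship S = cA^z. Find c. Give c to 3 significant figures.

2.27

z = ln(S₂/S₁) / ln(A₂/A₁) = ln(58/15) / ln(374000/1770) = 1.3524 / 5.3533 = 0.2526
c = S₁ / A₁^z = 15 / 1770^0.2526 = 15 / 6.615 = 2.268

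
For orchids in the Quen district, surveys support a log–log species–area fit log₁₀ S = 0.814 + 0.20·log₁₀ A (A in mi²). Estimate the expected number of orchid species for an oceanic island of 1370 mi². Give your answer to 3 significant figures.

27.6

S = 6.516 × 1370^0.2 = 6.516 × 4.24 ≈ 27.63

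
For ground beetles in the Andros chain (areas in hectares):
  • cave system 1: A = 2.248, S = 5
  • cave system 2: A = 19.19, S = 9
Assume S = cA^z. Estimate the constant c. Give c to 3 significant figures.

z = ln(S₂/S₁) / ln(A₂/A₁) = ln(9/5) / ln(19.19/2.248) = 0.5878 / 2.1443 = 0.2741
c = S₁ / A₁^z = 5 / 2.248^0.2741 = 5 / 1.249 = 4.004

4.00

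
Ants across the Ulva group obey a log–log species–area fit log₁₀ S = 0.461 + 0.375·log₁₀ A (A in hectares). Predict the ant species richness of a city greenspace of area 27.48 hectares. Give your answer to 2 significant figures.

10

S = 2.891 × 27.48^0.375
ln S = ln 2.891 + 0.375 × ln 27.48 = 1.0615 + 0.375 × 3.3135 = 2.3040
S = e^2.3040 ≈ 10.01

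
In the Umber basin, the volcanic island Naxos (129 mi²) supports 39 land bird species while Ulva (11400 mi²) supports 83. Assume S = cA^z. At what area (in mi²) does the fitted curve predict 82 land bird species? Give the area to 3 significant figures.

10600 mi²

z = ln(83/39) / ln(11400/129) = 0.7553 / 4.4816 = 0.1685
c = 39 / 129^0.1685 = 39 / 2.268 = 17.19
A = (82/17.19)^(1/0.1685) ⇒ ln A = ln(4.769)/0.1685 = 9.2694
A = e^9.2694 ≈ 10609 mi²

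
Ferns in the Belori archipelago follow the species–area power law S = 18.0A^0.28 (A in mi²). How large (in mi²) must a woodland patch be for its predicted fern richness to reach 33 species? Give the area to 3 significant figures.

33 = 18 × A^0.28  ⇒  A^0.28 = 33/18 = 1.833
ln A = ln(1.833) / 0.28 = 0.6061 / 0.28 = 2.1648
A = e^2.1648 ≈ 8.713 mi²

8.71 mi²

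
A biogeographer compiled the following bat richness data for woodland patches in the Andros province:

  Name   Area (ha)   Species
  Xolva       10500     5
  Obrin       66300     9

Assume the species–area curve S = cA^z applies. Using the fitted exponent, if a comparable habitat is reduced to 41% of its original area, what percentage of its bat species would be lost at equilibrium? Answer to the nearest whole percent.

25%

z = ln(9/5) / ln(66300/10500) = 0.5878 / 1.8428 = 0.3190
S_new/S_old = (A_new/A_old)^z = 0.41^0.3190 = exp(0.3190 × -0.8916) = 0.7525
Fraction lost = 1 − 0.7525 = 0.2475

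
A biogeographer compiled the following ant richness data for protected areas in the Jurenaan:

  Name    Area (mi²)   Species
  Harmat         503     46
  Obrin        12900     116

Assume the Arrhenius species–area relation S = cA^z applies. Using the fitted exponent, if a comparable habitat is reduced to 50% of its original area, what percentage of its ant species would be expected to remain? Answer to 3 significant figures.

82.1%

z = ln(116/46) / ln(12900/503) = 0.9249 / 3.2444 = 0.2851
S_new/S_old = (A_new/A_old)^z = 0.5^0.2851 = exp(0.2851 × -0.6931) = 0.8207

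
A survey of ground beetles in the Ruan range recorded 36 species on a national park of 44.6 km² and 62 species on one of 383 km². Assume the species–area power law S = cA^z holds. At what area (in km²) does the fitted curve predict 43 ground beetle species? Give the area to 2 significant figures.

z = ln(62/36) / ln(383/44.6) = 0.5436 / 2.1503 = 0.2528
c = 36 / 44.6^0.2528 = 36 / 2.612 = 13.78
A = (43/13.78)^(1/0.2528) ⇒ ln A = ln(3.12)/0.2528 = 4.5006
A = e^4.5006 ≈ 90.07 km²

90 km²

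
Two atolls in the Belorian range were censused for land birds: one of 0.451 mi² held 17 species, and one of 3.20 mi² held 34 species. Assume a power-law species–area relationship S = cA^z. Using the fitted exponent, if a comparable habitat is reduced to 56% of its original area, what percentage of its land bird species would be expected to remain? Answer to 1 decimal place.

z = ln(34/17) / ln(3.2/0.451) = 0.6931 / 1.9594 = 0.3537
S_new/S_old = (A_new/A_old)^z = 0.56^0.3537 = exp(0.3537 × -0.5798) = 0.8146

81.5%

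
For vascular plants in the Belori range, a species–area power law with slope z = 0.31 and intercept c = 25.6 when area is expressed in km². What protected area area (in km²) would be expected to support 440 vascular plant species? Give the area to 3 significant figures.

9650 km²

440 = 25.6 × A^0.31  ⇒  A^0.31 = 440/25.6 = 17.19
ln A = ln(17.19) / 0.31 = 2.8442 / 0.31 = 9.1748
A = e^9.1748 ≈ 9651 km²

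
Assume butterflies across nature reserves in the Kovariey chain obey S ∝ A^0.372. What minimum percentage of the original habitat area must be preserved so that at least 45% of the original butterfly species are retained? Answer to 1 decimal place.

Need (A_new/A_old)^0.372 = 0.45, so A_new/A_old = 0.45^(1/0.372) = 0.45^2.688
ln(A_new/A_old) = ln 0.45 / 0.372 = -0.7985 / 0.372 = -2.1465
A_new/A_old = e^-2.1465 ≈ 0.1169

11.7%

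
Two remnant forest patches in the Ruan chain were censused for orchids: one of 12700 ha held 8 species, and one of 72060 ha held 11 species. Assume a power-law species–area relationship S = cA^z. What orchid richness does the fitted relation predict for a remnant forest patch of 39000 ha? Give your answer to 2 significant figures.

z = ln(11/8) / ln(72060/12700) = 0.3185 / 1.7359 = 0.1835
c = 8 / 12700^0.1835 = 8 / 5.66 = 1.413
S₃ = 1.413 × 39000^0.1835 = 1.413 × 6.954 ≈ 9.828

9.8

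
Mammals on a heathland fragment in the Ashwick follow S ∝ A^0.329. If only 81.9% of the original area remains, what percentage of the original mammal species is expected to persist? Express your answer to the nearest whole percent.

S_new/S_old = (A_new/A_old)^z = 0.819^0.329
= exp(0.329 × ln 0.819) = exp(0.329 × -0.1997) = exp(-0.0657) ≈ 0.9364

94%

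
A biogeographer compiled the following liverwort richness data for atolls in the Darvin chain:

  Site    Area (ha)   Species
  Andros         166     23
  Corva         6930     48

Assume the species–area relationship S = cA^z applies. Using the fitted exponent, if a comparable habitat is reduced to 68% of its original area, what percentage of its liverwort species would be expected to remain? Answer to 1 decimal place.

92.7%

z = ln(48/23) / ln(6930/166) = 0.7357 / 3.7316 = 0.1972
S_new/S_old = (A_new/A_old)^z = 0.68^0.1972 = exp(0.1972 × -0.3857) = 0.9268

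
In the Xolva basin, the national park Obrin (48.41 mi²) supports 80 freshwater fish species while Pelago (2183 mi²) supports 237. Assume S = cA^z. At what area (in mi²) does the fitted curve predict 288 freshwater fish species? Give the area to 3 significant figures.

z = ln(237/80) / ln(2183/48.41) = 1.0860 / 3.8087 = 0.2851
c = 80 / 48.41^0.2851 = 80 / 3.023 = 26.46
A = (288/26.46)^(1/0.2851) ⇒ ln A = ln(10.88)/0.2851 = 8.3720
A = e^8.3720 ≈ 4324 mi²

4320 mi²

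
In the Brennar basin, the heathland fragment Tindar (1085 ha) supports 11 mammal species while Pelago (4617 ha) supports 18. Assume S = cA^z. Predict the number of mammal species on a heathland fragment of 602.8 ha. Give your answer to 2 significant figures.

9.0

z = ln(18/11) / ln(4617/1085) = 0.4925 / 1.4482 = 0.3401
c = 11 / 1085^0.3401 = 11 / 10.77 = 1.021
S₃ = 1.021 × 602.8^0.3401 = 1.021 × 8.82 ≈ 9.007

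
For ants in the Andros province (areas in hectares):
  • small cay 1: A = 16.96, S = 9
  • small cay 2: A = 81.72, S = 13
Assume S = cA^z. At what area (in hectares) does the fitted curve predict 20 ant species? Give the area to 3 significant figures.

516 hectares

z = ln(13/9) / ln(81.72/16.96) = 0.3677 / 1.5724 = 0.2339
c = 9 / 16.96^0.2339 = 9 / 1.939 = 4.642
A = (20/4.642)^(1/0.2339) ⇒ ln A = ln(4.308)/0.2339 = 6.2454
A = e^6.2454 ≈ 515.6 hectares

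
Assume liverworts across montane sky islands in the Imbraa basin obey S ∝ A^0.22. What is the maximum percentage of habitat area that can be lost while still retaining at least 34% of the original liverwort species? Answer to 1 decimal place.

Need (A_new/A_old)^0.22 = 0.34, so A_new/A_old = 0.34^(1/0.22) = 0.34^4.545
ln(A_new/A_old) = ln 0.34 / 0.22 = -1.0788 / 0.22 = -4.9037
A_new/A_old = e^-4.9037 ≈ 0.007419
Fraction that can be lost = 1 − 0.007419 = 0.9926

99.3%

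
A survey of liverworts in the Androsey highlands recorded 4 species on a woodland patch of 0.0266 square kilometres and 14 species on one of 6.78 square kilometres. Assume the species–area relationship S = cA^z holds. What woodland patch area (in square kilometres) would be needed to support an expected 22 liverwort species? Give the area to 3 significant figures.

z = ln(14/4) / ln(6.78/0.0266) = 1.2528 / 5.5408 = 0.2261
c = 4 / 0.0266^0.2261 = 4 / 0.4404 = 9.082
A = (22/9.082)^(1/0.2261) ⇒ ln A = ln(2.422)/0.2261 = 3.9131
A = e^3.9131 ≈ 50.05 square kilometres

50.1 square kilometres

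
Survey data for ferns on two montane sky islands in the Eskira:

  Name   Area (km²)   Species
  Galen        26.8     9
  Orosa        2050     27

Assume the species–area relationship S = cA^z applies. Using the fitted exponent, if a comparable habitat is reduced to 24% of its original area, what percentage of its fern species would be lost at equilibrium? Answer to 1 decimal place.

z = ln(27/9) / ln(2050/26.8) = 1.0986 / 4.3372 = 0.2533
S_new/S_old = (A_new/A_old)^z = 0.24^0.2533 = exp(0.2533 × -1.4271) = 0.6966
Fraction lost = 1 − 0.6966 = 0.3034

30.3%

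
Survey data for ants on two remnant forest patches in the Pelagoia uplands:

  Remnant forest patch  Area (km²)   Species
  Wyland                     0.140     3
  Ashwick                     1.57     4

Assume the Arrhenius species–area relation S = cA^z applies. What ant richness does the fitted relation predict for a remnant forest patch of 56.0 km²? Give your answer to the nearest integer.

z = ln(4/3) / ln(1.57/0.14) = 0.2877 / 2.4172 = 0.1190
c = 3 / 0.14^0.1190 = 3 / 0.7914 = 3.791
S₃ = 3.791 × 56^0.1190 = 3.791 × 1.615 ≈ 6.121

6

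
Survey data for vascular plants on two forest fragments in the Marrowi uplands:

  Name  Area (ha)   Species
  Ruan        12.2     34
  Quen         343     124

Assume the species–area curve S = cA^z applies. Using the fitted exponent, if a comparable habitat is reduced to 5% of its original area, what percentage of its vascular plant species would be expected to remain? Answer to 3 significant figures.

z = ln(124/34) / ln(343/12.2) = 1.2939 / 3.3363 = 0.3878
S_new/S_old = (A_new/A_old)^z = 0.05^0.3878 = exp(0.3878 × -2.9957) = 0.3129

31.3%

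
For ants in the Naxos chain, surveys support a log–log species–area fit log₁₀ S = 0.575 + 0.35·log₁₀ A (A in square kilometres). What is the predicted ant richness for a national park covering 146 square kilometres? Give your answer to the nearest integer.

S = 3.758 × 146^0.35
ln S = ln 3.758 + 0.35 × ln 146 = 1.3240 + 0.35 × 4.9836 = 3.0682
S = e^3.0682 ≈ 21.5

22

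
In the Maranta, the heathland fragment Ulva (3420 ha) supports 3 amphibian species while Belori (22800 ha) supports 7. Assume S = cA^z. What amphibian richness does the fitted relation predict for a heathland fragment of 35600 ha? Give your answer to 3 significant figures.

8.54

z = ln(7/3) / ln(22800/3420) = 0.8473 / 1.8971 = 0.4466
c = 3 / 3420^0.4466 = 3 / 37.88 = 0.0792
S₃ = 0.0792 × 35600^0.4466 = 0.0792 × 107.8 ≈ 8.541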